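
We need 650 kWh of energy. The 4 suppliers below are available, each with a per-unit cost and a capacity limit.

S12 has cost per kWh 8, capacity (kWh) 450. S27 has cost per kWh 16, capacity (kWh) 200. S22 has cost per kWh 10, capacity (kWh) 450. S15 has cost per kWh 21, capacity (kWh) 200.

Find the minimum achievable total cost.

5600

Cheapest first:
Take 450 from S12 at 8 ; need 200 more.
S22 at 10: take 200 of its 450 ; requirement met.
S27, S15: unused.
Cost = 450×8 + 200×10 = 5600.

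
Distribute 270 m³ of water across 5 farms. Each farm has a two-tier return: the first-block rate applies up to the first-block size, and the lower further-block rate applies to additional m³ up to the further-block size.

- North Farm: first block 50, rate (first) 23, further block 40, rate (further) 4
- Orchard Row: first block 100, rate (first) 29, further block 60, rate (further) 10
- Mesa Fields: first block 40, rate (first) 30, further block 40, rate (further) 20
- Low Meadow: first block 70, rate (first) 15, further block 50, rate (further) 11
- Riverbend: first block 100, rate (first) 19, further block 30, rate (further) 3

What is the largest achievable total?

6810

Order all 10 blocks by rate: Mesa Fields/first 30 > Orchard Row/first 29 > North Farm/first 23 > Mesa Fields/second 20 > Riverbend/first 19 > Low Meadow/first 15 > Low Meadow/second 11 > Orchard Row/second 10 > North Farm/second 4 > Riverbend/second 3.
Mesa Fields first at 30: fill all 40 ; 230 left.
Orchard Row first at 29: fill all 100 ; 130 left.
North Farm first at 23: fill all 50 ; 80 left.
Mesa Fields/second (20): +40 ; 40 left.
Riverbend/first: +40 of 100 at 19; pool empty.
Total = 30×40 + 29×100 + 23×50 + 20×40 + 19×40 = 6810.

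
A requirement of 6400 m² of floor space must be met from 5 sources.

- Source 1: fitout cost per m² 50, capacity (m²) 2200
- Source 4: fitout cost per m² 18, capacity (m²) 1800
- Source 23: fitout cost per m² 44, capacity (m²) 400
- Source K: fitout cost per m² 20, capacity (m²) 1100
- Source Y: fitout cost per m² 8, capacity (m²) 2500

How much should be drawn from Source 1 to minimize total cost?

600

Fill from the cheapest source first.
Source Y at 8: take all 2500 m² — 3900 still needed.
Take 1800 from Source 4 at 18 — need 2100 more.
Source K (20): use full 1100 — 1000 m² to go.
Source 23 (44): use full 400 — 600 m² to go.
Source 1 at 50: take 600 of its 2200 — requirement met.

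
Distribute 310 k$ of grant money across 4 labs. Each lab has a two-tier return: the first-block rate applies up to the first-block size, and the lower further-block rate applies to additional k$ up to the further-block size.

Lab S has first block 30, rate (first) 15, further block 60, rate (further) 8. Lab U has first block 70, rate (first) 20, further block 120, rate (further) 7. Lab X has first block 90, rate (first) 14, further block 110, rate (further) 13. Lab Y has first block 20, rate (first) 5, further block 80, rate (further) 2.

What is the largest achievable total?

Rank every tier by rate: Lab U/T1 20 > Lab S/T1 15 > Lab X/T1 14 > Lab X/T2 13 > Lab S/T2 8 > Lab U/T2 7 > Lab Y/T1 5 > Lab Y/T2 2.
Fill Lab U T1 block (70 at 20) ; 240 left.
Fill Lab S T1 block (30 at 15) ; 210 left.
Fill Lab X T1 block (90 at 14) ; 120 left.
Lab X/T2 (13): +110 ; 10 left.
Lab S T2 at 8: only 10 left, fill 10.
Total = 20×70 + 15×30 + 14×90 + 13×110 + 8×10 = 4620.

4620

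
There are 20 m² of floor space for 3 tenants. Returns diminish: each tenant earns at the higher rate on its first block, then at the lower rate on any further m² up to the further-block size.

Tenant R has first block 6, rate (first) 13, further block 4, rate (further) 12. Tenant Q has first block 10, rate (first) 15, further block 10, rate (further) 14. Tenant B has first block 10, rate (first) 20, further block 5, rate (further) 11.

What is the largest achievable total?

Treat each block as its own option and order by rate: Tenant B/first 20 > Tenant Q/first 15 > Tenant Q/second 14 > Tenant R/first 13 > Tenant R/second 12 > Tenant B/second 11.
Fill Tenant B first block (10 at 20) ; 10 left.
Tenant Q/first (15): +10 ; 0 left.
Total = 20×10 + 15×10 = 350.

350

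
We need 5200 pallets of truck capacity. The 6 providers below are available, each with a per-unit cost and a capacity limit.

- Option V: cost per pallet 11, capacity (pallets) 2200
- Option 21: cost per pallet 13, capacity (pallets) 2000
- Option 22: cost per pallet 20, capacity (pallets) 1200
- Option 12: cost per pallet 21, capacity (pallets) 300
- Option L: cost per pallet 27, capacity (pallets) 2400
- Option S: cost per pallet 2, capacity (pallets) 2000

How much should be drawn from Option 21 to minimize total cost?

1000

Fill from the cheapest provider first.
Option S at 2: take all 2000 pallets → 3200 still needed.
Option V (11): use full 2200 → 1000 pallets to go.
Option 21 (13): take the remaining 1000 → done.
Option 22, Option 12, Option L: unused.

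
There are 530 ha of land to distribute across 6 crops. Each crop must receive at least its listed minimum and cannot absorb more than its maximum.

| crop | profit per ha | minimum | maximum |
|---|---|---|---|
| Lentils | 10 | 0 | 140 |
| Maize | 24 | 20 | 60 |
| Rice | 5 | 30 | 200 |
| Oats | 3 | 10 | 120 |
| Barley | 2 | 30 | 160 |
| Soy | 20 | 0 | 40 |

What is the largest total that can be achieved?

4880

Meeting every minimum uses 0+20+30+10+30+0 = 90 ha, leaving 440.
Order the crops by profit per ha: Maize 24 > Soy 20 > Lentils 10 > Rice 5 > Oats 3 > Barley 2.
Give Maize 40 more to hit its cap of 60 — 400 left.
Give Soy 40 more to hit its cap of 40 — 360 left.
Lentils takes 140 more to reach its cap of 140 — 220 left.
Rice: +170 to 200 (cap) — 50 left.
Only 50 left; Oats takes them to reach 60.
Total = 10×140 + 24×60 + 5×200 + 3×60 + 2×30 + 20×40 = 4880.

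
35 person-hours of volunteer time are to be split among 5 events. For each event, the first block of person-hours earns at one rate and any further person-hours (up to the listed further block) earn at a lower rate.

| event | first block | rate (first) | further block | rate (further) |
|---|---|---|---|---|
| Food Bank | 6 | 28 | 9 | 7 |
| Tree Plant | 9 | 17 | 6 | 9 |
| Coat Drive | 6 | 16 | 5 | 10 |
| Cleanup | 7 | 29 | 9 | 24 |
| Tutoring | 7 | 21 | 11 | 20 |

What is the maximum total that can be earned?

Rank every tier by rate: Cleanup/T1 29 > Food Bank/T1 28 > Cleanup/T2 24 > Tutoring/T1 21 > Tutoring/T2 20 > Tree Plant/T1 17 > Coat Drive/T1 16 > Coat Drive/T2 10 > Tree Plant/T2 9 > Food Bank/T2 7.
Fill Cleanup T1 block (7 at 29) ; 28 left.
Fill Food Bank T1 block (6 at 28) ; 22 left.
Fill Cleanup T2 block (9 at 24) ; 13 left.
Fill Tutoring T1 block (7 at 21) ; 6 left.
6 remain; put them into Tutoring T2 at 20.
Total = 29×7 + 28×6 + 24×9 + 21×7 + 20×6 = 854.

854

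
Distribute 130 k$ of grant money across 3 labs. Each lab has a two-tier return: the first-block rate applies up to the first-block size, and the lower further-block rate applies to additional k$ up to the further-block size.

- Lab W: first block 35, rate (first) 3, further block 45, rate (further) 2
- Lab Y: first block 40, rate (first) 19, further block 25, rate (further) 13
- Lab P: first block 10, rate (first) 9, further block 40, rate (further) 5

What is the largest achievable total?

Order all 6 blocks by rate: Lab Y/T1 19 > Lab Y/T2 13 > Lab P/T1 9 > Lab P/T2 5 > Lab W/T1 3 > Lab W/T2 2.
Fill Lab Y T1 block (40 at 19) ; 90 left.
Lab Y T2 at 13: fill all 25 ; 65 left.
Fill Lab P T1 block (10 at 9) ; 55 left.
Fill Lab P T2 block (40 at 5) ; 15 left.
Lab W/T1: +15 of 35 at 3; pool empty.
Total = 19×40 + 13×25 + 9×10 + 5×40 + 3×15 = 1420.

1420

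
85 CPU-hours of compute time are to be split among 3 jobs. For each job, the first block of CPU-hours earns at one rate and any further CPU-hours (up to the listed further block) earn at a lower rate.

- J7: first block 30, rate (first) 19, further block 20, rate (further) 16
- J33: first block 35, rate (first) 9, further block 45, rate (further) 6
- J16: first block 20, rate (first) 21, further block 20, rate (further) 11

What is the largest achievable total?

Rank every tier by rate: J16/tier1 21 > J7/tier1 19 > J7/tier2 16 > J16/tier2 11 > J33/tier1 9 > J33/tier2 6.
Fill J16 tier1 block (20 at 21) ; 65 left.
J7 tier1 at 19: fill all 30 ; 35 left.
J7 tier2 at 16: fill all 20 ; 15 left.
J16 tier2 at 11: only 15 left, fill 15.
Total = 21×20 + 19×30 + 16×20 + 11×15 = 1475.

1475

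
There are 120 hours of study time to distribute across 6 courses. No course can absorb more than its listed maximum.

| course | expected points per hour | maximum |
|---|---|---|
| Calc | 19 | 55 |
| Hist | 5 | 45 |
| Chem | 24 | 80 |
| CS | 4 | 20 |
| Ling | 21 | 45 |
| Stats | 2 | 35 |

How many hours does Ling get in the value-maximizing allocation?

40

Order the courses by expected points per hour: Chem 24 > Ling 21 > Calc 19 > Hist 5 > CS 4 > Stats 2.
Chem takes 80 to reach its cap of 80 — 40 left.
Ling: +40 (room for 45) → 40. Pool exhausted.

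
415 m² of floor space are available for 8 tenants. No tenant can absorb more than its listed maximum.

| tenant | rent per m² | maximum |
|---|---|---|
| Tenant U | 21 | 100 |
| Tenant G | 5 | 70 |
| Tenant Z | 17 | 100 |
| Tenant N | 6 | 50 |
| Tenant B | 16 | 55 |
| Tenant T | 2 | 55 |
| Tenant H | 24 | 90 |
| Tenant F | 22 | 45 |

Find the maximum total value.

Highest rent per m² first: Tenant H 24 > Tenant F 22 > Tenant U 21 > Tenant Z 17 > Tenant B 16 > Tenant N 6 > Tenant G 5 > Tenant T 2.
Tenant H takes 90 to reach its cap of 90 ; 325 left.
Give Tenant F 45 to hit its cap of 45 ; 280 left.
Tenant U takes 100 to reach its cap of 100 ; 180 left.
Tenant Z takes 100 to reach its cap of 100 ; 80 left.
Tenant B takes 55 to reach its cap of 55 ; 25 left.
Tenant N: +25 (room for 50) → 25. Pool exhausted.
Total = 21×100 + 17×100 + 6×25 + 16×55 + 24×90 + 22×45 = 7980.

7980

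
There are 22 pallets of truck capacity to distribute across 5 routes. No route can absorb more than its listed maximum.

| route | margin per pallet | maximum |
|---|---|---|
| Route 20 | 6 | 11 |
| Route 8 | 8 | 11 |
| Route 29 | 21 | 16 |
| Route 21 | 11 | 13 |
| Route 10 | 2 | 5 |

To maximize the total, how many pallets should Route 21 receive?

6

Rank by margin per pallet: Route 29 21 > Route 21 11 > Route 8 8 > Route 20 6 > Route 10 2.
Give Route 29 16 to hit its cap of 16 — 6 left.
Route 21 has room for 13 but only 6 remain, so it gets 6.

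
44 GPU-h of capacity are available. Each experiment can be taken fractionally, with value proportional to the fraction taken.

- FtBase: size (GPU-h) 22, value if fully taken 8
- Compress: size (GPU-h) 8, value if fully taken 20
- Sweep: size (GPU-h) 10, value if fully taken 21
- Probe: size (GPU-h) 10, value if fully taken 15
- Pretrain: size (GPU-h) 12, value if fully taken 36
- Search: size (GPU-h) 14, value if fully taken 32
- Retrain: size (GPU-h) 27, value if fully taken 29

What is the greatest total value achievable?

Best value per unit of size first: Pretrain 36/12≈3, Compress 20/8≈2.5, Search 32/14≈2.29, Sweep 21/10≈2.1, Probe 15/10≈1.5, Retrain 29/27≈1.07, FtBase 8/22≈0.364.
Take all of Pretrain (12 GPU-h, value 36) → 32 GPU-h left.
Compress: take in full, 8 GPU-h for value 20 → 24 left.
All 14 GPU-h of Search fit (value 32) → 10 remain.
Sweep: take in full, 10 GPU-h for value 21 → 0 left.
Total value = 109.

109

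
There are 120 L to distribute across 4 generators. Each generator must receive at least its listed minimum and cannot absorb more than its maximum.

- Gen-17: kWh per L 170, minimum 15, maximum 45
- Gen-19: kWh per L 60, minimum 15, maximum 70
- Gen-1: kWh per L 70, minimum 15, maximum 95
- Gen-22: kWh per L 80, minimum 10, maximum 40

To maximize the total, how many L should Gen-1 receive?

Meeting every minimum uses 15+15+15+10 = 55 L, leaving 65.
Order the generators by kWh per L: Gen-17 170 > Gen-22 80 > Gen-1 70 > Gen-19 60.
Gen-17: +30 to 45 (cap) — 35 left.
Gen-22: +30 to 40 (cap) — 5 left.
Gen-1: +5 (room for 80) → 20. Pool exhausted.

20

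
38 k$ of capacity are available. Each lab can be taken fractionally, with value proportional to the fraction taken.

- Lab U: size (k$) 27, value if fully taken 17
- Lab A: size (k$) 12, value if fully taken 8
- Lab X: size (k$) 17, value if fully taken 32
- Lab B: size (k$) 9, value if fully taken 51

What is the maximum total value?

91

Sort by value density: Lab B 51/9≈5.67, Lab X 32/17≈1.88, Lab A 8/12≈0.667, Lab U 17/27≈0.63.
All 9 k$ of Lab B fit (value 51) — 29 remain.
Take all of Lab X (17 k$, value 32) — 12 k$ left.
Take all of Lab A (12 k$, value 8) — 0 k$ left.
Total value = 91.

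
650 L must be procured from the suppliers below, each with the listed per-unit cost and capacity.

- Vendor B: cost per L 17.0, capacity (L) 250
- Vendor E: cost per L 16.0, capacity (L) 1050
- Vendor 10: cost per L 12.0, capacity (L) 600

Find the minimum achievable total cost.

8000

Cheapest first:
Take 600 from Vendor 10 at 12.0 — need 50 more.
Vendor E at 16.0: take 50 of its 1050 — requirement met.
Vendor B: unused.
Cost = 600×12.0 + 50×16.0 = 8000.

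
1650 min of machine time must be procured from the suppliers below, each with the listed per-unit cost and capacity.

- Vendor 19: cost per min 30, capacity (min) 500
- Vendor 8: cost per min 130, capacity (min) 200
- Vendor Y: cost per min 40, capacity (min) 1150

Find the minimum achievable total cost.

61000

Cheapest first:
Vendor 19 (30): use full 500 ; 1150 min to go.
Vendor Y at 40: take all 1150 min ; 0 still needed.
Vendor 8: unused.
Cost = 500×30 + 1150×40 = 61000.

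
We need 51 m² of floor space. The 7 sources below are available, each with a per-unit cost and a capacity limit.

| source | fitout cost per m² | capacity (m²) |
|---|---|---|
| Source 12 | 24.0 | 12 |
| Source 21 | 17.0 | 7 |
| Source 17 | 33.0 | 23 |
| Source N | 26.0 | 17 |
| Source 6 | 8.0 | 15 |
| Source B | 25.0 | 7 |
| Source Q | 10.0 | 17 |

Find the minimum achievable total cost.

697

Cheapest first:
Source 6 (8.0): use full 15 — 36 m² to go.
Source Q (10.0): use full 17 — 19 m² to go.
Source 21 at 17.0: take all 7 m² — 12 still needed.
Source 12 at 24.0: take all 12 m² — 0 still needed.
Source B, Source N, Source 17: unused.
Cost = 15×8.0 + 17×10.0 + 7×17.0 + 12×24.0 = 697.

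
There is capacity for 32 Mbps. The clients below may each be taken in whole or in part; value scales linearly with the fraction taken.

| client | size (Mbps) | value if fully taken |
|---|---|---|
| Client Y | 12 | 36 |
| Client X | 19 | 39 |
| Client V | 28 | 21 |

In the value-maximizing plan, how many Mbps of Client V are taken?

Sort by value density: Client Y 36/12≈3, Client X 39/19≈2.05, Client V 21/28≈0.75.
Client Y: take in full, 12 Mbps for value 36 — 20 left.
Take all of Client X (19 Mbps, value 39) — 1 Mbps left.
1 Mbps left: a 1/28 share of Client V gives 21×1/28 = 0.75.

1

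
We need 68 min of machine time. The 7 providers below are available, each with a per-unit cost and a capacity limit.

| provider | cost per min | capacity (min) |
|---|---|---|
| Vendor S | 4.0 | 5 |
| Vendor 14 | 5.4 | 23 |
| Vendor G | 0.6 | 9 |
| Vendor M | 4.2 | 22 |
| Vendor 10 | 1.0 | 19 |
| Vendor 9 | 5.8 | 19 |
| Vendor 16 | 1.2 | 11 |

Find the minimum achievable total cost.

Fill from the cheapest provider first.
Take 9 from Vendor G at 0.6 — need 59 more.
Vendor 10 at 1.0: take all 19 min — 40 still needed.
Take 11 from Vendor 16 at 1.2 — need 29 more.
Vendor S (4.0): use full 5 — 24 min to go.
Vendor M (4.2): use full 22 — 2 min to go.
Vendor 14 at 5.4: take 2 of its 23 — requirement met.
Vendor 9: unused.
Cost = 9×0.6 + 19×1.0 + 11×1.2 + 5×4.0 + 22×4.2 + 2×5.4 = 160.8.

160.8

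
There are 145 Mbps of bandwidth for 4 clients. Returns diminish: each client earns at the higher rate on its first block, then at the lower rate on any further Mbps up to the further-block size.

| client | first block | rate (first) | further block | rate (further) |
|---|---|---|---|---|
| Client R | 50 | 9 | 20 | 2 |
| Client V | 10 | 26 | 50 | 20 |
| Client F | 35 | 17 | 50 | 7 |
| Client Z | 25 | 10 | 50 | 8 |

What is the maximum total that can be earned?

2330

Order all 8 blocks by rate: Client V/first 26 > Client V/second 20 > Client F/first 17 > Client Z/first 10 > Client R/first 9 > Client Z/second 8 > Client F/second 7 > Client R/second 2.
Client V/first (26): +10 — 135 left.
Client V second at 20: fill all 50 — 85 left.
Client F/first (17): +35 — 50 left.
Client Z first at 10: fill all 25 — 25 left.
Client R/first: +25 of 50 at 9; pool empty.
Total = 26×10 + 20×50 + 17×35 + 10×25 + 9×25 = 2330.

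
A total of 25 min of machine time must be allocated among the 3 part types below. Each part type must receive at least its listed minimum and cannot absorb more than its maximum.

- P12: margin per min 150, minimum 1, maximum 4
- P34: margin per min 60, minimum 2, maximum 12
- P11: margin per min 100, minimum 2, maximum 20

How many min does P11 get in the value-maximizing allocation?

Meeting every minimum uses 1+2+2 = 5 min, leaving 20.
Order the part types by margin per min: P12 150 > P11 100 > P34 60.
P12: +3 to 4 (cap) ; 17 left.
Only 17 left; P11 takes them to reach 19.

19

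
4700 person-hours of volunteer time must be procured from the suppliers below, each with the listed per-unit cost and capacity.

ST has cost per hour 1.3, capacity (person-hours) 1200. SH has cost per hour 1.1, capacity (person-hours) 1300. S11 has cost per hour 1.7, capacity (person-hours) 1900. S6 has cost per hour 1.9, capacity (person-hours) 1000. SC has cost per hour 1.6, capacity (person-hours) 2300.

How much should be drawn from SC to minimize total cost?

Cheapest first:
SH (1.1): use full 1300 ; 3400 person-hours to go.
ST at 1.3: take all 1200 person-hours ; 2200 still needed.
SC (1.6): take the remaining 2200 ; done.
S11, S6: unused.

2200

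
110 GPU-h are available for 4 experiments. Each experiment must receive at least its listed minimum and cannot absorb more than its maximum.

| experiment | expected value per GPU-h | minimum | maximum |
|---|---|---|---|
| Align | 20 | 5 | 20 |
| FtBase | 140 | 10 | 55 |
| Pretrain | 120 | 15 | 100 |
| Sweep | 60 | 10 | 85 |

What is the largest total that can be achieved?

Meeting every minimum uses 5+10+15+10 = 40 GPU-h, leaving 70.
Highest expected value per GPU-h first: FtBase 140 > Pretrain 120 > Sweep 60 > Align 20.
FtBase takes 45 more to reach its cap of 55 → 25 left.
Pretrain has room for 85 more but only 25 remain, so it gets 40.
Total = 20×5 + 140×55 + 120×40 + 60×10 = 13200.

13200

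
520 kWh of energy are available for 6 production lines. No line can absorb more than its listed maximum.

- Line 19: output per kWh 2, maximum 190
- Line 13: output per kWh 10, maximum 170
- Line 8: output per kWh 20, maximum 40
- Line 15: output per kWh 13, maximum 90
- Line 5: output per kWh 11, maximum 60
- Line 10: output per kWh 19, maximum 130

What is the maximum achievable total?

Highest output per kWh first: Line 8 20 > Line 10 19 > Line 15 13 > Line 5 11 > Line 13 10 > Line 19 2.
Line 8: +40 to 40 (cap) ; 480 left.
Give Line 10 130 to hit its cap of 130 ; 350 left.
Line 15: +90 to 90 (cap) ; 260 left.
Line 5: +60 to 60 (cap) ; 200 left.
Line 13: +170 to 170 (cap) ; 30 left.
Line 19: +30 (room for 190) → 30. Pool exhausted.
Total = 2×30 + 10×170 + 20×40 + 13×90 + 11×60 + 19×130 = 6860.

6860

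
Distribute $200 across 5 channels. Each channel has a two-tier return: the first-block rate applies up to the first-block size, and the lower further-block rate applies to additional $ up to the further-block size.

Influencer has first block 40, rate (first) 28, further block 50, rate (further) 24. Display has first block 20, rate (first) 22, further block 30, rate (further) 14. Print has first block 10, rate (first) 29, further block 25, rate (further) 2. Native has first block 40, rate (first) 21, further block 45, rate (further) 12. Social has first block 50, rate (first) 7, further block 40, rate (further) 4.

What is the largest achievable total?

Treat each block as its own option and order by rate: Print/first 29 > Influencer/first 28 > Influencer/second 24 > Display/first 22 > Native/first 21 > Display/second 14 > Native/second 12 > Social/first 7 > Social/second 4 > Print/second 2.
Fill Print first block (10 at 29) ; 190 left.
Influencer/first (28): +40 ; 150 left.
Influencer second at 24: fill all 50 ; 100 left.
Display/first (22): +20 ; 80 left.
Native/first (21): +40 ; 40 left.
Display second at 14: fill all 30 ; 10 left.
10 remain; put them into Native second at 12.
Total = 29×10 + 28×40 + 24×50 + 22×20 + 21×40 + 14×30 + 12×10 = 4430.

4430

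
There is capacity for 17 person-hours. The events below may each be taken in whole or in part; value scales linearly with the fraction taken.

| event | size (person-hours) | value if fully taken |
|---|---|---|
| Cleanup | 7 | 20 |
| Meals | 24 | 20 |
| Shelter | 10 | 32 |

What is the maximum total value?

Sort by value density: Shelter 32/10≈3.2, Cleanup 20/7≈2.86, Meals 20/24≈0.833.
Shelter: take in full, 10 person-hours for value 32 — 7 left.
All 7 person-hours of Cleanup fit (value 20) — 0 remain.
Total value = 52.

52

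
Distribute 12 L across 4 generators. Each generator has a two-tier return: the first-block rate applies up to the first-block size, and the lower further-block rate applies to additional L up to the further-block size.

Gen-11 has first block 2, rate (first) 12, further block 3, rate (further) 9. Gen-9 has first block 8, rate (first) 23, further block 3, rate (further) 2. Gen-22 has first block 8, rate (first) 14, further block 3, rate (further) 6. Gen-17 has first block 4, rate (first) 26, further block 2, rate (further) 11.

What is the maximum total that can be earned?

Rank every tier by rate: Gen-17/first 26 > Gen-9/first 23 > Gen-22/first 14 > Gen-11/first 12 > Gen-17/second 11 > Gen-11/second 9 > Gen-22/second 6 > Gen-9/second 2.
Gen-17 first at 26: fill all 4 → 8 left.
Gen-9/first (23): +8 → 0 left.
Total = 26×4 + 23×8 = 288.

288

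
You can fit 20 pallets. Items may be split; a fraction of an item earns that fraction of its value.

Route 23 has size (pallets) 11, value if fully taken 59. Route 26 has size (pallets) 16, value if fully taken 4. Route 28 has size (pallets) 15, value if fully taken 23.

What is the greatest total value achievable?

Best value per unit of size first: Route 23 59/11≈5.36, Route 28 23/15≈1.53, Route 26 4/16≈0.25.
Route 23: take in full, 11 pallets for value 59 — 9 left.
Only 9 pallets remain; take 9/15 of Route 28 for value 23×9/15 = 13.8.
Total value = 72.8.

72.8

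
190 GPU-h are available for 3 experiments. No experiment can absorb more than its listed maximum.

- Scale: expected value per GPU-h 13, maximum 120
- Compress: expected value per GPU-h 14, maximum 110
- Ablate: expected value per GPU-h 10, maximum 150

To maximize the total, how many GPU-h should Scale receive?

80

Highest expected value per GPU-h first: Compress 14 > Scale 13 > Ablate 10.
Compress takes 110 to reach its cap of 110 → 80 left.
Only 80 left; Scale takes them to reach 80.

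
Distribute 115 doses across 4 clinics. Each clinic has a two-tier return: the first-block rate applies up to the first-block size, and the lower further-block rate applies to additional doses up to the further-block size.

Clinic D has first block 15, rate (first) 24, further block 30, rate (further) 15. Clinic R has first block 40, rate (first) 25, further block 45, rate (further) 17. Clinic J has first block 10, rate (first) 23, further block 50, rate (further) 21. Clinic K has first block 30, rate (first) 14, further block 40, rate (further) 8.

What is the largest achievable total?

2640

Treat each block as its own option and order by rate: Clinic R/first 25 > Clinic D/first 24 > Clinic J/first 23 > Clinic J/second 21 > Clinic R/second 17 > Clinic D/second 15 > Clinic K/first 14 > Clinic K/second 8.
Fill Clinic R first block (40 at 25) ; 75 left.
Fill Clinic D first block (15 at 24) ; 60 left.
Clinic J first at 23: fill all 10 ; 50 left.
Clinic J/second (21): +50 ; 0 left.
Total = 25×40 + 24×15 + 23×10 + 21×50 = 2640.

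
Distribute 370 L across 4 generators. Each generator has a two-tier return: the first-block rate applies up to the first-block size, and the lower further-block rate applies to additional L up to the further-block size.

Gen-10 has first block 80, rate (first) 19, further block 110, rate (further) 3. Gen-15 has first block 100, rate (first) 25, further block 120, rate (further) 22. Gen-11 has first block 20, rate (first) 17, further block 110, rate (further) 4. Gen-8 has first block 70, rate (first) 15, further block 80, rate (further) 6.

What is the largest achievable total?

7750

Rank every tier by rate: Gen-15/tier1 25 > Gen-15/tier2 22 > Gen-10/tier1 19 > Gen-11/tier1 17 > Gen-8/tier1 15 > Gen-8/tier2 6 > Gen-11/tier2 4 > Gen-10/tier2 3.
Gen-15/tier1 (25): +100 → 270 left.
Fill Gen-15 tier2 block (120 at 22) → 150 left.
Fill Gen-10 tier1 block (80 at 19) → 70 left.
Gen-11 tier1 at 17: fill all 20 → 50 left.
50 remain; put them into Gen-8 tier1 at 15.
Total = 25×100 + 22×120 + 19×80 + 17×20 + 15×50 = 7750.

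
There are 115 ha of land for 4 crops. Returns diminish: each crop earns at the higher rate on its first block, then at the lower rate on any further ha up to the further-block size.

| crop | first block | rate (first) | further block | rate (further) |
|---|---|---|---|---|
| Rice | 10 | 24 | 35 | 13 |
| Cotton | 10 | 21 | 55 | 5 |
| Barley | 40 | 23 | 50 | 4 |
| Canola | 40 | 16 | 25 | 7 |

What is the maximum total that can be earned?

2205

Treat each block as its own option and order by rate: Rice/T1 24 > Barley/T1 23 > Cotton/T1 21 > Canola/T1 16 > Rice/T2 13 > Canola/T2 7 > Cotton/T2 5 > Barley/T2 4.
Rice/T1 (24): +10 — 105 left.
Fill Barley T1 block (40 at 23) — 65 left.
Cotton/T1 (21): +10 — 55 left.
Canola T1 at 16: fill all 40 — 15 left.
15 remain; put them into Rice T2 at 13.
Total = 24×10 + 23×40 + 21×10 + 16×40 + 13×15 = 2205.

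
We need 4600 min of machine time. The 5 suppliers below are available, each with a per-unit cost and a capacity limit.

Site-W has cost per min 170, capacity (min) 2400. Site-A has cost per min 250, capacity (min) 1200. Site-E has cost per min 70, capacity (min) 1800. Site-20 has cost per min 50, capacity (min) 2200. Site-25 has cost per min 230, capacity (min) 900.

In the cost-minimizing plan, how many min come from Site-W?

Fill from the cheapest supplier first.
Take 2200 from Site-20 at 50 → need 2400 more.
Site-E (70): use full 1800 → 600 min to go.
Site-W (170): take the remaining 600 → done.
Site-25, Site-A: unused.

600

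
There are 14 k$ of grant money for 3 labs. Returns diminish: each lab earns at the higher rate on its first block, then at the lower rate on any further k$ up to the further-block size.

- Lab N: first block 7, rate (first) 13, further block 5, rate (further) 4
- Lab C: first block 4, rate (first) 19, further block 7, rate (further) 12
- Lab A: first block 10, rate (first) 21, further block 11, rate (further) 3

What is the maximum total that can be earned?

Rank every tier by rate: Lab A/T1 21 > Lab C/T1 19 > Lab N/T1 13 > Lab C/T2 12 > Lab N/T2 4 > Lab A/T2 3.
Lab A/T1 (21): +10 → 4 left.
Lab C/T1 (19): +4 → 0 left.
Total = 21×10 + 19×4 = 286.

286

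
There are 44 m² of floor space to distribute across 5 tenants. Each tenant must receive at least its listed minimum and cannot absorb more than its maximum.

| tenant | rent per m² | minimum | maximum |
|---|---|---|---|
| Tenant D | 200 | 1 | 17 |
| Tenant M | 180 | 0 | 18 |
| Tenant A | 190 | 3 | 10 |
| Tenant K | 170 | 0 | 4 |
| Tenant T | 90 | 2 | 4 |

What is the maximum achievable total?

8180

Meeting every minimum uses 1+0+3+0+2 = 6 m², leaving 38.
Rank by rent per m²: Tenant D 200 > Tenant A 190 > Tenant M 180 > Tenant K 170 > Tenant T 90.
Tenant D takes 16 more to reach its cap of 17 ; 22 left.
Give Tenant A 7 more to hit its cap of 10 ; 15 left.
Tenant M: +15 (room for 18) → 15. Pool exhausted.
Total = 200×17 + 180×15 + 190×10 + 90×2 = 8180.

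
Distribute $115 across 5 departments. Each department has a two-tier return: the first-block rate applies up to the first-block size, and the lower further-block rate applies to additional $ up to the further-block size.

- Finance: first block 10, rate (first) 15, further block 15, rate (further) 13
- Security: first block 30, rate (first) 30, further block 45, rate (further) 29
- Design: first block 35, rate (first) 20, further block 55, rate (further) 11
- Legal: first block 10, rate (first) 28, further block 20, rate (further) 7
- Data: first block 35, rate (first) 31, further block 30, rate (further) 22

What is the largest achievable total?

3430

Treat each block as its own option and order by rate: Data/tier1 31 > Security/tier1 30 > Security/tier2 29 > Legal/tier1 28 > Data/tier2 22 > Design/tier1 20 > Finance/tier1 15 > Finance/tier2 13 > Design/tier2 11 > Legal/tier2 7.
Data/tier1 (31): +35 ; 80 left.
Security/tier1 (30): +30 ; 50 left.
Security/tier2 (29): +45 ; 5 left.
5 remain; put them into Legal tier1 at 28.
Total = 31×35 + 30×30 + 29×45 + 28×5 = 3430.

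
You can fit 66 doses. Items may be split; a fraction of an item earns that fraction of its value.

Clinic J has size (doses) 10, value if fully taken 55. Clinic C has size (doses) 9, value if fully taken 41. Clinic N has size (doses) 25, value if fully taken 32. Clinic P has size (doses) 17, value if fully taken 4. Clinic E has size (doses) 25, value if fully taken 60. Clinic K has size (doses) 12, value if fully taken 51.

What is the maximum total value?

219.8

Rank by value-to-size ratio: Clinic J 55/10≈5.5, Clinic C 41/9≈4.56, Clinic K 51/12≈4.25, Clinic E 60/25≈2.4, Clinic N 32/25≈1.28, Clinic P 4/17≈0.235.
All 10 doses of Clinic J fit (value 55) ; 56 remain.
Clinic C: take in full, 9 doses for value 41 ; 47 left.
All 12 doses of Clinic K fit (value 51) ; 35 remain.
Take all of Clinic E (25 doses, value 60) ; 10 doses left.
10 doses left: a 10/25 share of Clinic N gives 32×10/25 = 12.8.
Total value = 219.8.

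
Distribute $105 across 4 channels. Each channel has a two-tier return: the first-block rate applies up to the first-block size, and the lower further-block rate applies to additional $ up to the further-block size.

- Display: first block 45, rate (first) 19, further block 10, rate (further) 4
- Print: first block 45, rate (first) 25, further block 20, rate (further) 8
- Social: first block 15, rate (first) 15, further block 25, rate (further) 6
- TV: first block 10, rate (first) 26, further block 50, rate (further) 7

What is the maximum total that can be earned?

2315

Order all 8 blocks by rate: TV/first 26 > Print/first 25 > Display/first 19 > Social/first 15 > Print/second 8 > TV/second 7 > Social/second 6 > Display/second 4.
Fill TV first block (10 at 26) ; 95 left.
Print first at 25: fill all 45 ; 50 left.
Display/first (19): +45 ; 5 left.
Social first at 15: only 5 left, fill 5.
Total = 26×10 + 25×45 + 19×45 + 15×5 = 2315.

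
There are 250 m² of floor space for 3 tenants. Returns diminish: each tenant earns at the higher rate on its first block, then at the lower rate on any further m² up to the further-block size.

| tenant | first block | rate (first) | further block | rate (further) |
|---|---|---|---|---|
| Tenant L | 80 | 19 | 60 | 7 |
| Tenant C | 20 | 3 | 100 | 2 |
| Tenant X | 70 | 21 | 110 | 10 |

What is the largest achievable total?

Order all 6 blocks by rate: Tenant X/T1 21 > Tenant L/T1 19 > Tenant X/T2 10 > Tenant L/T2 7 > Tenant C/T1 3 > Tenant C/T2 2.
Tenant X T1 at 21: fill all 70 → 180 left.
Tenant L/T1 (19): +80 → 100 left.
100 remain; put them into Tenant X T2 at 10.
Total = 21×70 + 19×80 + 10×100 = 3990.

3990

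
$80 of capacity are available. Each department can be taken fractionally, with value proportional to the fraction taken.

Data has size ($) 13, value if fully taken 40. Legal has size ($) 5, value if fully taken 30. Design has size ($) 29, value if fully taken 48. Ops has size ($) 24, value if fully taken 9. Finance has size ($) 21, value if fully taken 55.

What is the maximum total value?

Sort by value density: Legal 30/5≈6, Data 40/13≈3.08, Finance 55/21≈2.62, Design 48/29≈1.66, Ops 9/24≈0.375.
Take all of Legal (5 $, value 30) — 75 $ left.
Take all of Data (13 $, value 40) — 62 $ left.
Finance: take in full, 21 $ for value 55 — 41 left.
All 29 $ of Design fit (value 48) — 12 remain.
Fill the last 12 $ with part of Ops: 12/24 of it earns 4.5.
Total value = 177.5.

177.5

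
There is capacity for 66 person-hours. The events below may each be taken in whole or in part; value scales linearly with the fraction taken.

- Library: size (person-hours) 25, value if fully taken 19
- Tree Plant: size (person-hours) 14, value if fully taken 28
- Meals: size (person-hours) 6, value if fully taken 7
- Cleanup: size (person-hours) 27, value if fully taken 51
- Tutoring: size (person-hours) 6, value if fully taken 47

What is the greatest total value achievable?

Sort by value density: Tutoring 47/6≈7.83, Tree Plant 28/14≈2, Cleanup 51/27≈1.89, Meals 7/6≈1.17, Library 19/25≈0.76.
Take all of Tutoring (6 person-hours, value 47) — 60 person-hours left.
Take all of Tree Plant (14 person-hours, value 28) — 46 person-hours left.
Cleanup: take in full, 27 person-hours for value 51 — 19 left.
All 6 person-hours of Meals fit (value 7) — 13 remain.
Fill the last 13 person-hours with part of Library: 13/25 of it earns 9.88.
Total value = 142.88.

142.88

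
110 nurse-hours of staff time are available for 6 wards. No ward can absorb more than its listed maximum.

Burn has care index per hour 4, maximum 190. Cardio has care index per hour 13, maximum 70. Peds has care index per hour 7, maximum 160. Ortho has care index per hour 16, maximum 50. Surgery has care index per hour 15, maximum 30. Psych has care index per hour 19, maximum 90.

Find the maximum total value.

2030

Highest care index per hour first: Psych 19 > Ortho 16 > Surgery 15 > Cardio 13 > Peds 7 > Burn 4.
Psych: +90 to 90 (cap) — 20 left.
Ortho: +20 (room for 50) → 20. Pool exhausted.
Total = 16×20 + 19×90 = 2030.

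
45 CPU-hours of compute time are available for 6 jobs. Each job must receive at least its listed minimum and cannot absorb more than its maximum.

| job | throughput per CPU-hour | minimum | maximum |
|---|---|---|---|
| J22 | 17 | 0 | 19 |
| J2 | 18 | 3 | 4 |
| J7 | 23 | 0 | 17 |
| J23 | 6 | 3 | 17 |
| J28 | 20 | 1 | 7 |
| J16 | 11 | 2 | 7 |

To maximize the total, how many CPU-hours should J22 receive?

Meeting every minimum uses 0+3+0+3+1+2 = 9 CPU-hours, leaving 36.
Rank by throughput per CPU-hour: J7 23 > J28 20 > J2 18 > J22 17 > J16 11 > J23 6.
Give J7 17 more to hit its cap of 17 — 19 left.
J28 takes 6 more to reach its cap of 7 — 13 left.
J2: +1 to 4 (cap) — 12 left.
Only 12 left; J22 takes them to reach 12.

12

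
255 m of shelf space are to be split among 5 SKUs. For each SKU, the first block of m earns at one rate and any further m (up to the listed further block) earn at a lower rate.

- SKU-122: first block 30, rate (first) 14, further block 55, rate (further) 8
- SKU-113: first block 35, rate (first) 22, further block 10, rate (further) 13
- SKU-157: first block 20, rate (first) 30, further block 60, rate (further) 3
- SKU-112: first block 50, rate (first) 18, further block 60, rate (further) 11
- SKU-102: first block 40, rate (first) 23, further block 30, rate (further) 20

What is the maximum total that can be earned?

Treat each block as its own option and order by rate: SKU-157/tier1 30 > SKU-102/tier1 23 > SKU-113/tier1 22 > SKU-102/tier2 20 > SKU-112/tier1 18 > SKU-122/tier1 14 > SKU-113/tier2 13 > SKU-112/tier2 11 > SKU-122/tier2 8 > SKU-157/tier2 3.
SKU-157 tier1 at 30: fill all 20 — 235 left.
Fill SKU-102 tier1 block (40 at 23) — 195 left.
Fill SKU-113 tier1 block (35 at 22) — 160 left.
SKU-102 tier2 at 20: fill all 30 — 130 left.
SKU-112/tier1 (18): +50 — 80 left.
Fill SKU-122 tier1 block (30 at 14) — 50 left.
SKU-113 tier2 at 13: fill all 10 — 40 left.
SKU-112/tier2: +40 of 60 at 11; pool empty.
Total = 30×20 + 23×40 + 22×35 + 20×30 + 18×50 + 14×30 + 13×10 + 11×40 = 4780.

4780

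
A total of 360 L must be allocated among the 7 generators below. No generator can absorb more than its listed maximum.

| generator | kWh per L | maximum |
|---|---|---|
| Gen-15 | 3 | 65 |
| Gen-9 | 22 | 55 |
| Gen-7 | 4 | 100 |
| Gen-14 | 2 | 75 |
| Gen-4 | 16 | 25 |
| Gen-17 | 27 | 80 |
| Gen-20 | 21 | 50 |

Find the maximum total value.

5370

Order the generators by kWh per L: Gen-17 27 > Gen-9 22 > Gen-20 21 > Gen-4 16 > Gen-7 4 > Gen-15 3 > Gen-14 2.
Give Gen-17 80 to hit its cap of 80 — 280 left.
Gen-9: +55 to 55 (cap) — 225 left.
Gen-20 takes 50 to reach its cap of 50 — 175 left.
Gen-4: +25 to 25 (cap) — 150 left.
Give Gen-7 100 to hit its cap of 100 — 50 left.
Gen-15 has room for 65 but only 50 remain, so it gets 50.
Total = 3×50 + 22×55 + 4×100 + 16×25 + 27×80 + 21×50 = 5370.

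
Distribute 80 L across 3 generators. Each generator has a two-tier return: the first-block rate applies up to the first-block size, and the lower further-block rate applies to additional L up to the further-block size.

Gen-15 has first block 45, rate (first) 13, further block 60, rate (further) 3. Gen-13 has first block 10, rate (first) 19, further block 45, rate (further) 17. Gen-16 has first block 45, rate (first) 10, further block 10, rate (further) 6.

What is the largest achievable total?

1280

Treat each block as its own option and order by rate: Gen-13/first 19 > Gen-13/second 17 > Gen-15/first 13 > Gen-16/first 10 > Gen-16/second 6 > Gen-15/second 3.
Fill Gen-13 first block (10 at 19) — 70 left.
Gen-13/second (17): +45 — 25 left.
Gen-15 first at 13: only 25 left, fill 25.
Total = 19×10 + 17×45 + 13×25 = 1280.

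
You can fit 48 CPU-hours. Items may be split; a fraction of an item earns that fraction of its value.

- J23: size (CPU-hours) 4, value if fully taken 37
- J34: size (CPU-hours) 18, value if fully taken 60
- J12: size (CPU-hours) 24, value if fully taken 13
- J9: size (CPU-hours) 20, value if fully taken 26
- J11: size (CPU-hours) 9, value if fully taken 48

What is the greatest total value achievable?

Best value per unit of size first: J23 37/4≈9.25, J11 48/9≈5.33, J34 60/18≈3.33, J9 26/20≈1.3, J12 13/24≈0.542.
All 4 CPU-hours of J23 fit (value 37) → 44 remain.
All 9 CPU-hours of J11 fit (value 48) → 35 remain.
Take all of J34 (18 CPU-hours, value 60) → 17 CPU-hours left.
17 CPU-hours left: a 17/20 share of J9 gives 26×17/20 = 22.1.
Total value = 167.1.

167.1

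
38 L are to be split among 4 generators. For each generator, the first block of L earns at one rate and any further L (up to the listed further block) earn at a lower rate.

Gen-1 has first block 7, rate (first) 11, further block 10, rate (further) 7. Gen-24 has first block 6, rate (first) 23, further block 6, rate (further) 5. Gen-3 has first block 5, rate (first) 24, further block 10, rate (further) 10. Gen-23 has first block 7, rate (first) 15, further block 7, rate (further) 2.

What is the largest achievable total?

Rank every tier by rate: Gen-3/first 24 > Gen-24/first 23 > Gen-23/first 15 > Gen-1/first 11 > Gen-3/second 10 > Gen-1/second 7 > Gen-24/second 5 > Gen-23/second 2.
Gen-3/first (24): +5 → 33 left.
Fill Gen-24 first block (6 at 23) → 27 left.
Gen-23/first (15): +7 → 20 left.
Gen-1 first at 11: fill all 7 → 13 left.
Gen-3 second at 10: fill all 10 → 3 left.
Gen-1 second at 7: only 3 left, fill 3.
Total = 24×5 + 23×6 + 15×7 + 11×7 + 10×10 + 7×3 = 561.

561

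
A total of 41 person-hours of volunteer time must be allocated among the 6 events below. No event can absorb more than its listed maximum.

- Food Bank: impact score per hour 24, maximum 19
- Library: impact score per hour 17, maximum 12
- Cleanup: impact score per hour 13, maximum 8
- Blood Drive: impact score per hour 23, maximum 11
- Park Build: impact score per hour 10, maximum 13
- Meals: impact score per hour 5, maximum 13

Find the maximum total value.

Order the events by impact score per hour: Food Bank 24 > Blood Drive 23 > Library 17 > Cleanup 13 > Park Build 10 > Meals 5.
Give Food Bank 19 to hit its cap of 19 → 22 left.
Blood Drive takes 11 to reach its cap of 11 → 11 left.
Library has room for 12 but only 11 remain, so it gets 11.
Total = 24×19 + 17×11 + 23×11 = 896.

896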